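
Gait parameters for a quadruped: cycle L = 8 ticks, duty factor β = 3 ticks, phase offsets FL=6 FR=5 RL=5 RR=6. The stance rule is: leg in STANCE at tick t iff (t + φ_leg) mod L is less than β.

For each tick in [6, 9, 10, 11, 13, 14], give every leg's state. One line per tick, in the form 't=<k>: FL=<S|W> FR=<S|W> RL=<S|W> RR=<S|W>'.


t=6: phase=(4,3,3,4) vs β=3 → FL=W FR=W RL=W RR=W
t=9: phase=(7,6,6,7) vs β=3 → FL=W FR=W RL=W RR=W
t=10: phase=(0,7,7,0) vs β=3 → FL=S FR=W RL=W RR=S
t=11: phase=(1,0,0,1) vs β=3 → FL=S FR=S RL=S RR=S
t=13: phase=(3,2,2,3) vs β=3 → FL=W FR=S RL=S RR=W
t=14: phase=(4,3,3,4) vs β=3 → FL=W FR=W RL=W RR=W

t=6: FL=W FR=W RL=W RR=W
t=9: FL=W FR=W RL=W RR=W
t=10: FL=S FR=W RL=W RR=S
t=11: FL=S FR=S RL=S RR=S
t=13: FL=W FR=S RL=S RR=W
t=14: FL=W FR=W RL=W RR=W


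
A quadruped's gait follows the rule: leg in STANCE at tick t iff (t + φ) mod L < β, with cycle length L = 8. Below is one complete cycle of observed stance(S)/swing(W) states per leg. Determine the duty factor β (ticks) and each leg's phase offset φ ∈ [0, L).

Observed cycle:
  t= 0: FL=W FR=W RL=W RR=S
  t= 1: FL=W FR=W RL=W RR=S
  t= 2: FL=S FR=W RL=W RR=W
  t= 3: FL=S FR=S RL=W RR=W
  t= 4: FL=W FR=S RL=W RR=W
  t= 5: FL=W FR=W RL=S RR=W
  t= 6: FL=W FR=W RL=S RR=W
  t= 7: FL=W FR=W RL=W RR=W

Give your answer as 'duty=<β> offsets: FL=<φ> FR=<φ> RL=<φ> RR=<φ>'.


duty β = stance ticks per leg = 2
FL: stance ticks = 2; W→S at t=2 → φ=6
FR: stance ticks = 2; W→S at t=3 → φ=5
RL: stance ticks = 2; W→S at t=5 → φ=3
RR: stance ticks = 2; W→S at t=0 → φ=0

duty=2 offsets: FL=6 FR=5 RL=3 RR=0


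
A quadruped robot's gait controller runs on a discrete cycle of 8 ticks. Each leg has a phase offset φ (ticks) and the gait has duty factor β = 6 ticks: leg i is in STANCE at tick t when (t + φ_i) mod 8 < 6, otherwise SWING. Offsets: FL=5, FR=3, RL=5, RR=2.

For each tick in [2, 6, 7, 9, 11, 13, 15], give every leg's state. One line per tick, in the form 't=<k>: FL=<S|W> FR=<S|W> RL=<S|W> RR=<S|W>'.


t=2: phase=(7,5,7,4) vs β=6 → FL=W FR=S RL=W RR=S
t=6: phase=(3,1,3,0) vs β=6 → FL=S FR=S RL=S RR=S
t=7: phase=(4,2,4,1) vs β=6 → FL=S FR=S RL=S RR=S
t=9: phase=(6,4,6,3) vs β=6 → FL=W FR=S RL=W RR=S
t=11: phase=(0,6,0,5) vs β=6 → FL=S FR=W RL=S RR=S
t=13: phase=(2,0,2,7) vs β=6 → FL=S FR=S RL=S RR=W
t=15: phase=(4,2,4,1) vs β=6 → FL=S FR=S RL=S RR=S

t=2: FL=W FR=S RL=W RR=S
t=6: FL=S FR=S RL=S RR=S
t=7: FL=S FR=S RL=S RR=S
t=9: FL=W FR=S RL=W RR=S
t=11: FL=S FR=W RL=S RR=S
t=13: FL=S FR=S RL=S RR=W
t=15: FL=S FR=S RL=S RR=S


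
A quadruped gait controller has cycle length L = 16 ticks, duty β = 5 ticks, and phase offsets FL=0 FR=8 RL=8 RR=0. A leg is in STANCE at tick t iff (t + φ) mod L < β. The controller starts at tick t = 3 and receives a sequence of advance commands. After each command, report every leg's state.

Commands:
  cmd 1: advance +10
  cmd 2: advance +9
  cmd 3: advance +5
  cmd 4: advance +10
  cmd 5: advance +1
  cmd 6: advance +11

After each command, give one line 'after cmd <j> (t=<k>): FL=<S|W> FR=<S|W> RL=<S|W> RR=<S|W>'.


start t=3: FL=S FR=W RL=W RR=S
cmd 1: advance +10 → t=13, phase=(13,5,5,13) → FL=W FR=W RL=W RR=W
cmd 2: advance +9 → t=22, phase=(6,14,14,6) → FL=W FR=W RL=W RR=W
cmd 3: advance +5 → t=27, phase=(11,3,3,11) → FL=W FR=S RL=S RR=W
cmd 4: advance +10 → t=37, phase=(5,13,13,5) → FL=W FR=W RL=W RR=W
cmd 5: advance +1 → t=38, phase=(6,14,14,6) → FL=W FR=W RL=W RR=W
cmd 6: advance +11 → t=49, phase=(1,9,9,1) → FL=S FR=W RL=W RR=S

after cmd 1 (t=13): FL=W FR=W RL=W RR=W
after cmd 2 (t=22): FL=W FR=W RL=W RR=W
after cmd 3 (t=27): FL=W FR=S RL=S RR=W
after cmd 4 (t=37): FL=W FR=W RL=W RR=W
after cmd 5 (t=38): FL=W FR=W RL=W RR=W
after cmd 6 (t=49): FL=S FR=W RL=W RR=S


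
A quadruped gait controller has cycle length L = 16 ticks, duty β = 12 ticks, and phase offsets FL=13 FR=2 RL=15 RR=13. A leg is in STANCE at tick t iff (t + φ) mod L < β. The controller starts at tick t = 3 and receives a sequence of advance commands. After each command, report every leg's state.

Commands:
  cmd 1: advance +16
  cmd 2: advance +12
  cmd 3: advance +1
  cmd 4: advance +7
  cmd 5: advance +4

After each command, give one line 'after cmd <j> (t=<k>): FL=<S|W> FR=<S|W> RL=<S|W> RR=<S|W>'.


start t=3: FL=S FR=S RL=S RR=S
cmd 1: advance +16 → t=19, phase=(0,5,2,0) → FL=S FR=S RL=S RR=S
cmd 2: advance +12 → t=31, phase=(12,1,14,12) → FL=W FR=S RL=W RR=W
cmd 3: advance +1 → t=32, phase=(13,2,15,13) → FL=W FR=S RL=W RR=W
cmd 4: advance +7 → t=39, phase=(4,9,6,4) → FL=S FR=S RL=S RR=S
cmd 5: advance +4 → t=43, phase=(8,13,10,8) → FL=S FR=W RL=S RR=S

after cmd 1 (t=19): FL=S FR=S RL=S RR=S
after cmd 2 (t=31): FL=W FR=S RL=W RR=W
after cmd 3 (t=32): FL=W FR=S RL=W RR=W
after cmd 4 (t=39): FL=S FR=S RL=S RR=S
after cmd 5 (t=43): FL=S FR=W RL=S RR=S


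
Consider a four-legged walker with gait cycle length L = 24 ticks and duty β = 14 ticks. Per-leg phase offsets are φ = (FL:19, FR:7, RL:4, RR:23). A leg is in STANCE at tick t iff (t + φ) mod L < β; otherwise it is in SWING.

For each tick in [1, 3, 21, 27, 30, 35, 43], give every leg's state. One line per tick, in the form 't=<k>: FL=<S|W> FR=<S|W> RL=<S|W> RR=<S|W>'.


t=1: FL=W FR=S RL=S RR=S
t=3: FL=W FR=S RL=S RR=S
t=21: FL=W FR=S RL=S RR=W
t=27: FL=W FR=S RL=S RR=S
t=30: FL=S FR=S RL=S RR=S
t=35: FL=S FR=W RL=W RR=S
t=43: FL=W FR=S RL=W RR=W

t=1: phase=(20,8,5,0) vs β=14 → FL=W FR=S RL=S RR=S
t=3: phase=(22,10,7,2) vs β=14 → FL=W FR=S RL=S RR=S
t=21: phase=(16,4,1,20) vs β=14 → FL=W FR=S RL=S RR=W
t=27: phase=(22,10,7,2) vs β=14 → FL=W FR=S RL=S RR=S
t=30: phase=(1,13,10,5) vs β=14 → FL=S FR=S RL=S RR=S
t=35: phase=(6,18,15,10) vs β=14 → FL=S FR=W RL=W RR=S
t=43: phase=(14,2,23,18) vs β=14 → FL=W FR=S RL=W RR=W


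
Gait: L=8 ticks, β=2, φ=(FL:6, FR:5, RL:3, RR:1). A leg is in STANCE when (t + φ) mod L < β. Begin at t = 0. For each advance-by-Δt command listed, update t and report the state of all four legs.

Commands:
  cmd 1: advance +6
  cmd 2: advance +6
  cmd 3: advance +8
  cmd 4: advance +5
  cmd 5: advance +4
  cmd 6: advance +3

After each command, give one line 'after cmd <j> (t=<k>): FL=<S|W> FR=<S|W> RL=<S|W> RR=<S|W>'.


after cmd 1 (t=6): FL=W FR=W RL=S RR=W
after cmd 2 (t=12): FL=W FR=S RL=W RR=W
after cmd 3 (t=20): FL=W FR=S RL=W RR=W
after cmd 4 (t=25): FL=W FR=W RL=W RR=W
after cmd 5 (t=29): FL=W FR=W RL=S RR=W
after cmd 6 (t=32): FL=W FR=W RL=W RR=S

start t=0: FL=W FR=W RL=W RR=S
cmd 1: advance +6 → t=6, phase=(4,3,1,7) → FL=W FR=W RL=S RR=W
cmd 2: advance +6 → t=12, phase=(2,1,7,5) → FL=W FR=S RL=W RR=W
cmd 3: advance +8 → t=20, phase=(2,1,7,5) → FL=W FR=S RL=W RR=W
cmd 4: advance +5 → t=25, phase=(7,6,4,2) → FL=W FR=W RL=W RR=W
cmd 5: advance +4 → t=29, phase=(3,2,0,6) → FL=W FR=W RL=S RR=W
cmd 6: advance +3 → t=32, phase=(6,5,3,1) → FL=W FR=W RL=W RR=S


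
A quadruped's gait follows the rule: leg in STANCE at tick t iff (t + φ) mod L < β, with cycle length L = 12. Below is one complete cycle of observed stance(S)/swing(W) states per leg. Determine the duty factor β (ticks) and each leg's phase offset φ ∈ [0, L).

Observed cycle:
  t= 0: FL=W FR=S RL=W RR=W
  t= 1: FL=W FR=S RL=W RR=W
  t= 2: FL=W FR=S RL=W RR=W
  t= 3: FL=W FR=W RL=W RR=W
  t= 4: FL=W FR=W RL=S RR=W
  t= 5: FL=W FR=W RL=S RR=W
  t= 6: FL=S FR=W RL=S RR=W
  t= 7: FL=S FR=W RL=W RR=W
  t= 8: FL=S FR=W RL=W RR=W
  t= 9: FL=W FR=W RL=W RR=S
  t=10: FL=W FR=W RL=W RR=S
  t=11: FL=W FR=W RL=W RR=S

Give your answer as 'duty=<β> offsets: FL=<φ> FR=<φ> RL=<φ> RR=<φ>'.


duty=3 offsets: FL=6 FR=0 RL=8 RR=3

duty β = stance ticks per leg = 3
FL: stance ticks = 3; W→S at t=6 → φ=6
FR: stance ticks = 3; W→S at t=0 → φ=0
RL: stance ticks = 3; W→S at t=4 → φ=8
RR: stance ticks = 3; W→S at t=9 → φ=3


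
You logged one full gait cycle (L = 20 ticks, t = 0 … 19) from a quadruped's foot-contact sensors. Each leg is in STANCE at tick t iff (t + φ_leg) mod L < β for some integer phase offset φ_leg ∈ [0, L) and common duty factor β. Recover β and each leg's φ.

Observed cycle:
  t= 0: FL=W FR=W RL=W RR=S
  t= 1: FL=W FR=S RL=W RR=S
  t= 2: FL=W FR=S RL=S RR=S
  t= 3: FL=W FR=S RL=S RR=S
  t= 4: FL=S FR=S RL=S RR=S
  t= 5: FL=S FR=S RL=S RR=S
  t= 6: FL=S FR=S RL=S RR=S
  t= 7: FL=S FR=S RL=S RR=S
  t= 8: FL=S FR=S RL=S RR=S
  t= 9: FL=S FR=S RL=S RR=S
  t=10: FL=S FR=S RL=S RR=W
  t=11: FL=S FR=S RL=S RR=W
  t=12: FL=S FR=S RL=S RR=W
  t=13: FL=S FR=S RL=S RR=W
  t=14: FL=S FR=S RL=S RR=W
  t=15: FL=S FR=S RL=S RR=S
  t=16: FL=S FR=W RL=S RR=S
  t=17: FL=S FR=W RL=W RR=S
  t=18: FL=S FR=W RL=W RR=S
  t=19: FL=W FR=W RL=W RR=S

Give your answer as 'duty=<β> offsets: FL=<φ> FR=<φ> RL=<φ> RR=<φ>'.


duty β = stance ticks per leg = 15
FL: stance ticks = 15; W→S at t=4 → φ=16
FR: stance ticks = 15; W→S at t=1 → φ=19
RL: stance ticks = 15; W→S at t=2 → φ=18
RR: stance ticks = 15; W→S at t=15 → φ=5

duty=15 offsets: FL=16 FR=19 RL=18 RR=5


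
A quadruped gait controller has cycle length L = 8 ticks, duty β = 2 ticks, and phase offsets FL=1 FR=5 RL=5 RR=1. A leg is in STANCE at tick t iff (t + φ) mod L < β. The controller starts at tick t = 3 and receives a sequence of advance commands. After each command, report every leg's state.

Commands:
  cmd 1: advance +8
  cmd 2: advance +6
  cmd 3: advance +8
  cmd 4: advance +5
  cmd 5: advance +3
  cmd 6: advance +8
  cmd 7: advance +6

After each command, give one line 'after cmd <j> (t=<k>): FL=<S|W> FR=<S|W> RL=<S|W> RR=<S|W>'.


after cmd 1 (t=11): FL=W FR=S RL=S RR=W
after cmd 2 (t=17): FL=W FR=W RL=W RR=W
after cmd 3 (t=25): FL=W FR=W RL=W RR=W
after cmd 4 (t=30): FL=W FR=W RL=W RR=W
after cmd 5 (t=33): FL=W FR=W RL=W RR=W
after cmd 6 (t=41): FL=W FR=W RL=W RR=W
after cmd 7 (t=47): FL=S FR=W RL=W RR=S

start t=3: FL=W FR=S RL=S RR=W
cmd 1: advance +8 → t=11, phase=(4,0,0,4) → FL=W FR=S RL=S RR=W
cmd 2: advance +6 → t=17, phase=(2,6,6,2) → FL=W FR=W RL=W RR=W
cmd 3: advance +8 → t=25, phase=(2,6,6,2) → FL=W FR=W RL=W RR=W
cmd 4: advance +5 → t=30, phase=(7,3,3,7) → FL=W FR=W RL=W RR=W
cmd 5: advance +3 → t=33, phase=(2,6,6,2) → FL=W FR=W RL=W RR=W
cmd 6: advance +8 → t=41, phase=(2,6,6,2) → FL=W FR=W RL=W RR=W
cmd 7: advance +6 → t=47, phase=(0,4,4,0) → FL=S FR=W RL=W RR=S


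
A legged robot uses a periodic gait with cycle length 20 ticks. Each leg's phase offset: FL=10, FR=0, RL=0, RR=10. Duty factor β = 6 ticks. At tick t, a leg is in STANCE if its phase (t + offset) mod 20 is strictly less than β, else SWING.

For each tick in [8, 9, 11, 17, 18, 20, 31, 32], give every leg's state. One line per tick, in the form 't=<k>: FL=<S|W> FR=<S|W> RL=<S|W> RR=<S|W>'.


t=8: FL=W FR=W RL=W RR=W
t=9: FL=W FR=W RL=W RR=W
t=11: FL=S FR=W RL=W RR=S
t=17: FL=W FR=W RL=W RR=W
t=18: FL=W FR=W RL=W RR=W
t=20: FL=W FR=S RL=S RR=W
t=31: FL=S FR=W RL=W RR=S
t=32: FL=S FR=W RL=W RR=S

t=8: phase=(18,8,8,18) vs β=6 → FL=W FR=W RL=W RR=W
t=9: phase=(19,9,9,19) vs β=6 → FL=W FR=W RL=W RR=W
t=11: phase=(1,11,11,1) vs β=6 → FL=S FR=W RL=W RR=S
t=17: phase=(7,17,17,7) vs β=6 → FL=W FR=W RL=W RR=W
t=18: phase=(8,18,18,8) vs β=6 → FL=W FR=W RL=W RR=W
t=20: phase=(10,0,0,10) vs β=6 → FL=W FR=S RL=S RR=W
t=31: phase=(1,11,11,1) vs β=6 → FL=S FR=W RL=W RR=S
t=32: phase=(2,12,12,2) vs β=6 → FL=S FR=W RL=W RR=S


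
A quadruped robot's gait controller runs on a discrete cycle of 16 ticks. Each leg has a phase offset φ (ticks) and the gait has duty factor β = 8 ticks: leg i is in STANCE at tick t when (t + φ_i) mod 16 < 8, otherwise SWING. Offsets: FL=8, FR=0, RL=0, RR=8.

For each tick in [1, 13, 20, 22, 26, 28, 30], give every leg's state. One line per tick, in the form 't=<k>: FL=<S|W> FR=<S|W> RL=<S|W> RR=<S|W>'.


t=1: FL=W FR=S RL=S RR=W
t=13: FL=S FR=W RL=W RR=S
t=20: FL=W FR=S RL=S RR=W
t=22: FL=W FR=S RL=S RR=W
t=26: FL=S FR=W RL=W RR=S
t=28: FL=S FR=W RL=W RR=S
t=30: FL=S FR=W RL=W RR=S

t=1: phase=(9,1,1,9) vs β=8 → FL=W FR=S RL=S RR=W
t=13: phase=(5,13,13,5) vs β=8 → FL=S FR=W RL=W RR=S
t=20: phase=(12,4,4,12) vs β=8 → FL=W FR=S RL=S RR=W
t=22: phase=(14,6,6,14) vs β=8 → FL=W FR=S RL=S RR=W
t=26: phase=(2,10,10,2) vs β=8 → FL=S FR=W RL=W RR=S
t=28: phase=(4,12,12,4) vs β=8 → FL=S FR=W RL=W RR=S
t=30: phase=(6,14,14,6) vs β=8 → FL=S FR=W RL=W RR=S


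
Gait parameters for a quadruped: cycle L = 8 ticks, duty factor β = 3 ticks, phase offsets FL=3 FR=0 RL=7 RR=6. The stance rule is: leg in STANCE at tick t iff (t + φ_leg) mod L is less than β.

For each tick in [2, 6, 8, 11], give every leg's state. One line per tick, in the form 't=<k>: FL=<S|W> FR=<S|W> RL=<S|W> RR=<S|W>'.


t=2: FL=W FR=S RL=S RR=S
t=6: FL=S FR=W RL=W RR=W
t=8: FL=W FR=S RL=W RR=W
t=11: FL=W FR=W RL=S RR=S

t=2: phase=(5,2,1,0) vs β=3 → FL=W FR=S RL=S RR=S
t=6: phase=(1,6,5,4) vs β=3 → FL=S FR=W RL=W RR=W
t=8: phase=(3,0,7,6) vs β=3 → FL=W FR=S RL=W RR=W
t=11: phase=(6,3,2,1) vs β=3 → FL=W FR=W RL=S RR=S


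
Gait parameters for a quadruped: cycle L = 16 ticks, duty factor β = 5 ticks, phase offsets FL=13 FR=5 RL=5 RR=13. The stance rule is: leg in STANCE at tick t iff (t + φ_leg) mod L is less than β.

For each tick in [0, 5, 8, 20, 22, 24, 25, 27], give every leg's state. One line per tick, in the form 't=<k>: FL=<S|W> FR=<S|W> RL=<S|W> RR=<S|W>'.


t=0: phase=(13,5,5,13) vs β=5 → FL=W FR=W RL=W RR=W
t=5: phase=(2,10,10,2) vs β=5 → FL=S FR=W RL=W RR=S
t=8: phase=(5,13,13,5) vs β=5 → FL=W FR=W RL=W RR=W
t=20: phase=(1,9,9,1) vs β=5 → FL=S FR=W RL=W RR=S
t=22: phase=(3,11,11,3) vs β=5 → FL=S FR=W RL=W RR=S
t=24: phase=(5,13,13,5) vs β=5 → FL=W FR=W RL=W RR=W
t=25: phase=(6,14,14,6) vs β=5 → FL=W FR=W RL=W RR=W
t=27: phase=(8,0,0,8) vs β=5 → FL=W FR=S RL=S RR=W

t=0: FL=W FR=W RL=W RR=W
t=5: FL=S FR=W RL=W RR=S
t=8: FL=W FR=W RL=W RR=W
t=20: FL=S FR=W RL=W RR=S
t=22: FL=S FR=W RL=W RR=S
t=24: FL=W FR=W RL=W RR=W
t=25: FL=W FR=W RL=W RR=W
t=27: FL=W FR=S RL=S RR=W


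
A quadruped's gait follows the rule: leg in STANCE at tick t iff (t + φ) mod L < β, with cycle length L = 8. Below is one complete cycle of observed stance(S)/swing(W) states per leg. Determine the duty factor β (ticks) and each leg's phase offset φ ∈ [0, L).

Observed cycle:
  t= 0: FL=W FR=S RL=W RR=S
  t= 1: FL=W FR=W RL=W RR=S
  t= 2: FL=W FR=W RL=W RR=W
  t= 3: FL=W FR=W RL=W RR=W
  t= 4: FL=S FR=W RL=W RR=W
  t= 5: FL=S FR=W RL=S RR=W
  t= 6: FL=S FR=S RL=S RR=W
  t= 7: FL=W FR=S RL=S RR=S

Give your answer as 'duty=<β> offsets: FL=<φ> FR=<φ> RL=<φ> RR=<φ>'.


duty=3 offsets: FL=4 FR=2 RL=3 RR=1

duty β = stance ticks per leg = 3
FL: stance ticks = 3; W→S at t=4 → φ=4
FR: stance ticks = 3; W→S at t=6 → φ=2
RL: stance ticks = 3; W→S at t=5 → φ=3
RR: stance ticks = 3; W→S at t=7 → φ=1


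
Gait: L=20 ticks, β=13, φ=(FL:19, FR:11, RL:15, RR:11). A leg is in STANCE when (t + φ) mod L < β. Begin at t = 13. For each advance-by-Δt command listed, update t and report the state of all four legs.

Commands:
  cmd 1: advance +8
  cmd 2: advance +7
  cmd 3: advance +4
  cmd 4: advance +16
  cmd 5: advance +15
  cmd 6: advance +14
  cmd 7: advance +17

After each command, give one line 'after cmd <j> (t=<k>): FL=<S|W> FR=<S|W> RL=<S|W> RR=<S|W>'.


start t=13: FL=S FR=S RL=S RR=S
cmd 1: advance +8 → t=21, phase=(0,12,16,12) → FL=S FR=S RL=W RR=S
cmd 2: advance +7 → t=28, phase=(7,19,3,19) → FL=S FR=W RL=S RR=W
cmd 3: advance +4 → t=32, phase=(11,3,7,3) → FL=S FR=S RL=S RR=S
cmd 4: advance +16 → t=48, phase=(7,19,3,19) → FL=S FR=W RL=S RR=W
cmd 5: advance +15 → t=63, phase=(2,14,18,14) → FL=S FR=W RL=W RR=W
cmd 6: advance +14 → t=77, phase=(16,8,12,8) → FL=W FR=S RL=S RR=S
cmd 7: advance +17 → t=94, phase=(13,5,9,5) → FL=W FR=S RL=S RR=S

after cmd 1 (t=21): FL=S FR=S RL=W RR=S
after cmd 2 (t=28): FL=S FR=W RL=S RR=W
after cmd 3 (t=32): FL=S FR=S RL=S RR=S
after cmd 4 (t=48): FL=S FR=W RL=S RR=W
after cmd 5 (t=63): FL=S FR=W RL=W RR=W
after cmd 6 (t=77): FL=W FR=S RL=S RR=S
after cmd 7 (t=94): FL=W FR=S RL=S RR=S


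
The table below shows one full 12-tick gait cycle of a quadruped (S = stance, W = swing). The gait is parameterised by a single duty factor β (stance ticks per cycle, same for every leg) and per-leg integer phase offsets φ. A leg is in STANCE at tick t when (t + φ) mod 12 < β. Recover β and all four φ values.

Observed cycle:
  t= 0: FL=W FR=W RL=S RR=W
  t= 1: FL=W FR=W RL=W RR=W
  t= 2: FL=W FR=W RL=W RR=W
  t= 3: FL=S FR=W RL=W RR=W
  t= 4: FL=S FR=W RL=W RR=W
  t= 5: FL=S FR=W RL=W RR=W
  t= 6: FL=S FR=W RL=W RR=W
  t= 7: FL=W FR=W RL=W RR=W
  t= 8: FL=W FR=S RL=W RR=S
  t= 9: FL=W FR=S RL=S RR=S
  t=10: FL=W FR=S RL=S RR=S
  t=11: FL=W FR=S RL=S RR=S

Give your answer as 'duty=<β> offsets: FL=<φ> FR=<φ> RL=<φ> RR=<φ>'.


duty=4 offsets: FL=9 FR=4 RL=3 RR=4

duty β = stance ticks per leg = 4
FL: stance ticks = 4; W→S at t=3 → φ=9
FR: stance ticks = 4; W→S at t=8 → φ=4
RL: stance ticks = 4; W→S at t=9 → φ=3
RR: stance ticks = 4; W→S at t=8 → φ=4


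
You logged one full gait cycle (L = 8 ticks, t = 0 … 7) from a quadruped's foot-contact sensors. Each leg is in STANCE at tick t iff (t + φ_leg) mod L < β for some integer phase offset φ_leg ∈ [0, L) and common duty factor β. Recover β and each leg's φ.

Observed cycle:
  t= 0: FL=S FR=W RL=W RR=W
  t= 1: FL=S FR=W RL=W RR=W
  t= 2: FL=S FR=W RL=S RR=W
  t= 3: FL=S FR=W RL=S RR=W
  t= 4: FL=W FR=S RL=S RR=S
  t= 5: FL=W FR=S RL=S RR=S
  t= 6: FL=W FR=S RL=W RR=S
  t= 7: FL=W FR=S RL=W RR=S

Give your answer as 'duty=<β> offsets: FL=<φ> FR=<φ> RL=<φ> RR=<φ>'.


duty β = stance ticks per leg = 4
FL: stance ticks = 4; W→S at t=0 → φ=0
FR: stance ticks = 4; W→S at t=4 → φ=4
RL: stance ticks = 4; W→S at t=2 → φ=6
RR: stance ticks = 4; W→S at t=4 → φ=4

duty=4 offsets: FL=0 FR=4 RL=6 RR=4


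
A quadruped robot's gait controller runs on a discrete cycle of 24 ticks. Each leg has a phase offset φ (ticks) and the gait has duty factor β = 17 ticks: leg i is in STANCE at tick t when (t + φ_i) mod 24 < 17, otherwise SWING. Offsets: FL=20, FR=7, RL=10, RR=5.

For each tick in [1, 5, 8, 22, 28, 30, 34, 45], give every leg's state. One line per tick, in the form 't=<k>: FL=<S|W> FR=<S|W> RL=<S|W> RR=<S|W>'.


t=1: FL=W FR=S RL=S RR=S
t=5: FL=S FR=S RL=S RR=S
t=8: FL=S FR=S RL=W RR=S
t=22: FL=W FR=S RL=S RR=S
t=28: FL=S FR=S RL=S RR=S
t=30: FL=S FR=S RL=S RR=S
t=34: FL=S FR=W RL=W RR=S
t=45: FL=W FR=S RL=S RR=S

t=1: phase=(21,8,11,6) vs β=17 → FL=W FR=S RL=S RR=S
t=5: phase=(1,12,15,10) vs β=17 → FL=S FR=S RL=S RR=S
t=8: phase=(4,15,18,13) vs β=17 → FL=S FR=S RL=W RR=S
t=22: phase=(18,5,8,3) vs β=17 → FL=W FR=S RL=S RR=S
t=28: phase=(0,11,14,9) vs β=17 → FL=S FR=S RL=S RR=S
t=30: phase=(2,13,16,11) vs β=17 → FL=S FR=S RL=S RR=S
t=34: phase=(6,17,20,15) vs β=17 → FL=S FR=W RL=W RR=S
t=45: phase=(17,4,7,2) vs β=17 → FL=W FR=S RL=S RR=S


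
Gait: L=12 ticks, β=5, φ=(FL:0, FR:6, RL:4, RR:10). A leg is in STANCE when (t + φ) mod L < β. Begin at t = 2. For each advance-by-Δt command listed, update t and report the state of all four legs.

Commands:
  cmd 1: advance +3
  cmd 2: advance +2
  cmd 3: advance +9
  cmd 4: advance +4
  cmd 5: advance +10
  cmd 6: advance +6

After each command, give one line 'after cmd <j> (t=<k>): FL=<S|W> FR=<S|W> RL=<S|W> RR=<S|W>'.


start t=2: FL=S FR=W RL=W RR=S
cmd 1: advance +3 → t=5, phase=(5,11,9,3) → FL=W FR=W RL=W RR=S
cmd 2: advance +2 → t=7, phase=(7,1,11,5) → FL=W FR=S RL=W RR=W
cmd 3: advance +9 → t=16, phase=(4,10,8,2) → FL=S FR=W RL=W RR=S
cmd 4: advance +4 → t=20, phase=(8,2,0,6) → FL=W FR=S RL=S RR=W
cmd 5: advance +10 → t=30, phase=(6,0,10,4) → FL=W FR=S RL=W RR=S
cmd 6: advance +6 → t=36, phase=(0,6,4,10) → FL=S FR=W RL=S RR=W

after cmd 1 (t=5): FL=W FR=W RL=W RR=S
after cmd 2 (t=7): FL=W FR=S RL=W RR=W
after cmd 3 (t=16): FL=S FR=W RL=W RR=S
after cmd 4 (t=20): FL=W FR=S RL=S RR=W
after cmd 5 (t=30): FL=W FR=S RL=W RR=S
after cmd 6 (t=36): FL=S FR=W RL=S RR=W


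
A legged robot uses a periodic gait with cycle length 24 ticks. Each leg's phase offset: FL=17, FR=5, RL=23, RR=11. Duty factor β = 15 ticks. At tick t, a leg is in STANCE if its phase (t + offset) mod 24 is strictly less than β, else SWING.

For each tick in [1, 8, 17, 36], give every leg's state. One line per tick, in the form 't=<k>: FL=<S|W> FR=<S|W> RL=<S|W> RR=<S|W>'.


t=1: FL=W FR=S RL=S RR=S
t=8: FL=S FR=S RL=S RR=W
t=17: FL=S FR=W RL=W RR=S
t=36: FL=S FR=W RL=S RR=W

t=1: phase=(18,6,0,12) vs β=15 → FL=W FR=S RL=S RR=S
t=8: phase=(1,13,7,19) vs β=15 → FL=S FR=S RL=S RR=W
t=17: phase=(10,22,16,4) vs β=15 → FL=S FR=W RL=W RR=S
t=36: phase=(5,17,11,23) vs β=15 → FL=S FR=W RL=S RR=W


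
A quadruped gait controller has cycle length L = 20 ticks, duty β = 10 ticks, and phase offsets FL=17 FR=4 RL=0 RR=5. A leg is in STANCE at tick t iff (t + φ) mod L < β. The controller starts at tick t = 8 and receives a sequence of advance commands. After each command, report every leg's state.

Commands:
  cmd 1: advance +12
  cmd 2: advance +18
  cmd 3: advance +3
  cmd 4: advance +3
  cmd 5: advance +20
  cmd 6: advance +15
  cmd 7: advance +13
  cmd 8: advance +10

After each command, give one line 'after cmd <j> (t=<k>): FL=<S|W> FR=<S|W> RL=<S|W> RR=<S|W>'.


after cmd 1 (t=20): FL=W FR=S RL=S RR=S
after cmd 2 (t=38): FL=W FR=S RL=W RR=S
after cmd 3 (t=41): FL=W FR=S RL=S RR=S
after cmd 4 (t=44): FL=S FR=S RL=S RR=S
after cmd 5 (t=64): FL=S FR=S RL=S RR=S
after cmd 6 (t=79): FL=W FR=S RL=W RR=S
after cmd 7 (t=92): FL=S FR=W RL=W RR=W
after cmd 8 (t=102): FL=W FR=S RL=S RR=S

start t=8: FL=S FR=W RL=S RR=W
cmd 1: advance +12 → t=20, phase=(17,4,0,5) → FL=W FR=S RL=S RR=S
cmd 2: advance +18 → t=38, phase=(15,2,18,3) → FL=W FR=S RL=W RR=S
cmd 3: advance +3 → t=41, phase=(18,5,1,6) → FL=W FR=S RL=S RR=S
cmd 4: advance +3 → t=44, phase=(1,8,4,9) → FL=S FR=S RL=S RR=S
cmd 5: advance +20 → t=64, phase=(1,8,4,9) → FL=S FR=S RL=S RR=S
cmd 6: advance +15 → t=79, phase=(16,3,19,4) → FL=W FR=S RL=W RR=S
cmd 7: advance +13 → t=92, phase=(9,16,12,17) → FL=S FR=W RL=W RR=W
cmd 8: advance +10 → t=102, phase=(19,6,2,7) → FL=W FR=S RL=S RR=S


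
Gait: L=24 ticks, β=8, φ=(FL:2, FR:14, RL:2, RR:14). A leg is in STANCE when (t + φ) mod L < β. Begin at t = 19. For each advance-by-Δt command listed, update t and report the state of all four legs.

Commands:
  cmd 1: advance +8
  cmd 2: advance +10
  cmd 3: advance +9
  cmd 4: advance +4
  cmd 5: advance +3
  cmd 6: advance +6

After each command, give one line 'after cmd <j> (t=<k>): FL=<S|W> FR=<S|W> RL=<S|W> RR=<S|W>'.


after cmd 1 (t=27): FL=S FR=W RL=S RR=W
after cmd 2 (t=37): FL=W FR=S RL=W RR=S
after cmd 3 (t=46): FL=S FR=W RL=S RR=W
after cmd 4 (t=50): FL=S FR=W RL=S RR=W
after cmd 5 (t=53): FL=S FR=W RL=S RR=W
after cmd 6 (t=59): FL=W FR=S RL=W RR=S

start t=19: FL=W FR=W RL=W RR=W
cmd 1: advance +8 → t=27, phase=(5,17,5,17) → FL=S FR=W RL=S RR=W
cmd 2: advance +10 → t=37, phase=(15,3,15,3) → FL=W FR=S RL=W RR=S
cmd 3: advance +9 → t=46, phase=(0,12,0,12) → FL=S FR=W RL=S RR=W
cmd 4: advance +4 → t=50, phase=(4,16,4,16) → FL=S FR=W RL=S RR=W
cmd 5: advance +3 → t=53, phase=(7,19,7,19) → FL=S FR=W RL=S RR=W
cmd 6: advance +6 → t=59, phase=(13,1,13,1) → FL=W FR=S RL=W RR=S


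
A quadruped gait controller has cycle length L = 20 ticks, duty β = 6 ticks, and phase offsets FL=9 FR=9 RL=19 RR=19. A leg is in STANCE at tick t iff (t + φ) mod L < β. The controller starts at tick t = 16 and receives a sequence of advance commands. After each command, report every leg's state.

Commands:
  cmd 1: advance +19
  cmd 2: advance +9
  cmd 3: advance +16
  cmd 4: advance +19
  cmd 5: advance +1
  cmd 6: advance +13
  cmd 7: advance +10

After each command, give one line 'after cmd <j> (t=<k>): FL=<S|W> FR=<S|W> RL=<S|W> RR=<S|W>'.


start t=16: FL=S FR=S RL=W RR=W
cmd 1: advance +19 → t=35, phase=(4,4,14,14) → FL=S FR=S RL=W RR=W
cmd 2: advance +9 → t=44, phase=(13,13,3,3) → FL=W FR=W RL=S RR=S
cmd 3: advance +16 → t=60, phase=(9,9,19,19) → FL=W FR=W RL=W RR=W
cmd 4: advance +19 → t=79, phase=(8,8,18,18) → FL=W FR=W RL=W RR=W
cmd 5: advance +1 → t=80, phase=(9,9,19,19) → FL=W FR=W RL=W RR=W
cmd 6: advance +13 → t=93, phase=(2,2,12,12) → FL=S FR=S RL=W RR=W
cmd 7: advance +10 → t=103, phase=(12,12,2,2) → FL=W FR=W RL=S RR=S

after cmd 1 (t=35): FL=S FR=S RL=W RR=W
after cmd 2 (t=44): FL=W FR=W RL=S RR=S
after cmd 3 (t=60): FL=W FR=W RL=W RR=W
after cmd 4 (t=79): FL=W FR=W RL=W RR=W
after cmd 5 (t=80): FL=W FR=W RL=W RR=W
after cmd 6 (t=93): FL=S FR=S RL=W RR=W
after cmd 7 (t=103): FL=W FR=W RL=S RR=S


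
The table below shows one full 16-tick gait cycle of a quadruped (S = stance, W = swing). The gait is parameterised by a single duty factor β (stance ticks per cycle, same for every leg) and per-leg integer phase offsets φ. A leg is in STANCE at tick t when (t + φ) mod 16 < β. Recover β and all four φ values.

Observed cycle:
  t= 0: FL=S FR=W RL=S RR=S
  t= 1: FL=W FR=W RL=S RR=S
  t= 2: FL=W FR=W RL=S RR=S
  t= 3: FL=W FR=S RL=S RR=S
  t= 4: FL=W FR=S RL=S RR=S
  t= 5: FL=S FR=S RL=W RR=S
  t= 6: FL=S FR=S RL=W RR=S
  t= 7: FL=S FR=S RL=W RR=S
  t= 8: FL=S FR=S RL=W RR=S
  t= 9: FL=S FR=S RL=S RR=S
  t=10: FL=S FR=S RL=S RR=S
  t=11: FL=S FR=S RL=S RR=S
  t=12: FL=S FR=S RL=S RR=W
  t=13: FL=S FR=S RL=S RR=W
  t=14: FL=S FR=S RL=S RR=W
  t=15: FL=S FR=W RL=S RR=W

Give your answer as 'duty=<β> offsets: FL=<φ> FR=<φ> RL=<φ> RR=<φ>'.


duty=12 offsets: FL=11 FR=13 RL=7 RR=0

duty β = stance ticks per leg = 12
FL: stance ticks = 12; W→S at t=5 → φ=11
FR: stance ticks = 12; W→S at t=3 → φ=13
RL: stance ticks = 12; W→S at t=9 → φ=7
RR: stance ticks = 12; W→S at t=0 → φ=0


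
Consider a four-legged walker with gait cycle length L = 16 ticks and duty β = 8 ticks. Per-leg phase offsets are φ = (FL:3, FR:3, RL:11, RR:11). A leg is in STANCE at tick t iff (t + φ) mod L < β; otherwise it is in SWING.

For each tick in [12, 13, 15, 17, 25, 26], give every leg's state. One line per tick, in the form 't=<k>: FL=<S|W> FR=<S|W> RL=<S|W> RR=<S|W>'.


t=12: phase=(15,15,7,7) vs β=8 → FL=W FR=W RL=S RR=S
t=13: phase=(0,0,8,8) vs β=8 → FL=S FR=S RL=W RR=W
t=15: phase=(2,2,10,10) vs β=8 → FL=S FR=S RL=W RR=W
t=17: phase=(4,4,12,12) vs β=8 → FL=S FR=S RL=W RR=W
t=25: phase=(12,12,4,4) vs β=8 → FL=W FR=W RL=S RR=S
t=26: phase=(13,13,5,5) vs β=8 → FL=W FR=W RL=S RR=S

t=12: FL=W FR=W RL=S RR=S
t=13: FL=S FR=S RL=W RR=W
t=15: FL=S FR=S RL=W RR=W
t=17: FL=S FR=S RL=W RR=W
t=25: FL=W FR=W RL=S RR=S
t=26: FL=W FR=W RL=S RR=S


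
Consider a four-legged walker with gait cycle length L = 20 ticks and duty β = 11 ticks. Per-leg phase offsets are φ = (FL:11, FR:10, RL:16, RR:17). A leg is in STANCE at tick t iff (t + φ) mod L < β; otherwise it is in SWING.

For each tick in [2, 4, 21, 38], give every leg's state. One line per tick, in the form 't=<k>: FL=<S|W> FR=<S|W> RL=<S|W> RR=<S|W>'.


t=2: phase=(13,12,18,19) vs β=11 → FL=W FR=W RL=W RR=W
t=4: phase=(15,14,0,1) vs β=11 → FL=W FR=W RL=S RR=S
t=21: phase=(12,11,17,18) vs β=11 → FL=W FR=W RL=W RR=W
t=38: phase=(9,8,14,15) vs β=11 → FL=S FR=S RL=W RR=W

t=2: FL=W FR=W RL=W RR=W
t=4: FL=W FR=W RL=S RR=S
t=21: FL=W FR=W RL=W RR=W
t=38: FL=S FR=S RL=W RR=W


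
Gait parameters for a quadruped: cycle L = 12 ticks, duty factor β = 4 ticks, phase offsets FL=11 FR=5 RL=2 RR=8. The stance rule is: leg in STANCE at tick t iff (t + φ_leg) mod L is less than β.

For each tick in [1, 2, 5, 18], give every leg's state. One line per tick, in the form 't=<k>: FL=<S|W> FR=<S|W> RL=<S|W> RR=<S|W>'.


t=1: phase=(0,6,3,9) vs β=4 → FL=S FR=W RL=S RR=W
t=2: phase=(1,7,4,10) vs β=4 → FL=S FR=W RL=W RR=W
t=5: phase=(4,10,7,1) vs β=4 → FL=W FR=W RL=W RR=S
t=18: phase=(5,11,8,2) vs β=4 → FL=W FR=W RL=W RR=S

t=1: FL=S FR=W RL=S RR=W
t=2: FL=S FR=W RL=W RR=W
t=5: FL=W FR=W RL=W RR=S
t=18: FL=W FR=W RL=W RR=S


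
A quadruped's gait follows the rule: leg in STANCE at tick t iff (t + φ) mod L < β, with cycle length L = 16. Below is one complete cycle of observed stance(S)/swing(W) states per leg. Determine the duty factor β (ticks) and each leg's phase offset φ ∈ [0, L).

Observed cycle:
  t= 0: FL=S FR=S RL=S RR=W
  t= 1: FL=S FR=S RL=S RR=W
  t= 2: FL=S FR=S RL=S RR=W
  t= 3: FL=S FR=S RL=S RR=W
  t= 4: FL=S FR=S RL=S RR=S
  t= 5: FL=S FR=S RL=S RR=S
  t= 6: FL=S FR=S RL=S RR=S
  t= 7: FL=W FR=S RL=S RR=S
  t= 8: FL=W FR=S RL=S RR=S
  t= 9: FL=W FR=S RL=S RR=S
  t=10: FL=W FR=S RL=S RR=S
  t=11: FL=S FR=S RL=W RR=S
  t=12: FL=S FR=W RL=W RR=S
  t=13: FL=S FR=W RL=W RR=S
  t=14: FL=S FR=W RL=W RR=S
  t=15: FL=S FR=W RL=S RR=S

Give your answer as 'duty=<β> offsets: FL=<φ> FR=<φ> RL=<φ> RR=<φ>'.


duty β = stance ticks per leg = 12
FL: stance ticks = 12; W→S at t=11 → φ=5
FR: stance ticks = 12; W→S at t=0 → φ=0
RL: stance ticks = 12; W→S at t=15 → φ=1
RR: stance ticks = 12; W→S at t=4 → φ=12

duty=12 offsets: FL=5 FR=0 RL=1 RR=12


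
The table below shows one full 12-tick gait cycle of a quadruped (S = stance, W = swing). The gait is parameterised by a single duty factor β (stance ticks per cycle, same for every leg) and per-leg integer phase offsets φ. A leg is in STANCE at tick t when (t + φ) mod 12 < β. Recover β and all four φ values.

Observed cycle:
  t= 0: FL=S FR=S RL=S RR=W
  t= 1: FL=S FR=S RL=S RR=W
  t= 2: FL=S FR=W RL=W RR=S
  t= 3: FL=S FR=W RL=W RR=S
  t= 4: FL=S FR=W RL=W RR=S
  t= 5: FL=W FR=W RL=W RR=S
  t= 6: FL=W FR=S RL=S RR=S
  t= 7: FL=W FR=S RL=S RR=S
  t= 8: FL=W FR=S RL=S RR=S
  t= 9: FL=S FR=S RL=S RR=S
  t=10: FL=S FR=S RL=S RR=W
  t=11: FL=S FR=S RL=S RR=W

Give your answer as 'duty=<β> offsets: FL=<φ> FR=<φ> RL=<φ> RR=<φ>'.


duty=8 offsets: FL=3 FR=6 RL=6 RR=10

duty β = stance ticks per leg = 8
FL: stance ticks = 8; W→S at t=9 → φ=3
FR: stance ticks = 8; W→S at t=6 → φ=6
RL: stance ticks = 8; W→S at t=6 → φ=6
RR: stance ticks = 8; W→S at t=2 → φ=10


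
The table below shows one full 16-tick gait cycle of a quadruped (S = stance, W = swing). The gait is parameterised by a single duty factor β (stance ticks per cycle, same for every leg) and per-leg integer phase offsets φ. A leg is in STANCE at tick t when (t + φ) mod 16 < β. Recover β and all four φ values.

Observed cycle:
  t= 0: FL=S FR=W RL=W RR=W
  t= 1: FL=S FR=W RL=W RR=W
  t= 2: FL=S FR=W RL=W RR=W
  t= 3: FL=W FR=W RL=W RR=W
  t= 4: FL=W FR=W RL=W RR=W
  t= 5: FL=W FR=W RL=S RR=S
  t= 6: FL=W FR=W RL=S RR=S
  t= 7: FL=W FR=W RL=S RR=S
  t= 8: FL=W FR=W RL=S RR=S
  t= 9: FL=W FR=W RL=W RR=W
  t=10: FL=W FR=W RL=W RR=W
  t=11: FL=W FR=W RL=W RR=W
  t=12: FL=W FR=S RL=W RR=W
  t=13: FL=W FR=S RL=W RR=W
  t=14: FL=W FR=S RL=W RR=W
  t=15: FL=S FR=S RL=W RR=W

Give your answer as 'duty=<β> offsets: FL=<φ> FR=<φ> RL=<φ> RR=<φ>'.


duty β = stance ticks per leg = 4
FL: stance ticks = 4; W→S at t=15 → φ=1
FR: stance ticks = 4; W→S at t=12 → φ=4
RL: stance ticks = 4; W→S at t=5 → φ=11
RR: stance ticks = 4; W→S at t=5 → φ=11

duty=4 offsets: FL=1 FR=4 RL=11 RR=11


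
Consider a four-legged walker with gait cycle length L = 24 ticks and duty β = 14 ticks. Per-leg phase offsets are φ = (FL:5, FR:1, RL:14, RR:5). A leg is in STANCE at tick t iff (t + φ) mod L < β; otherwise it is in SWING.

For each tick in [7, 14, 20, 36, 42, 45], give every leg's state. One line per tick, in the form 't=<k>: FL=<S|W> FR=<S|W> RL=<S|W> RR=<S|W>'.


t=7: phase=(12,8,21,12) vs β=14 → FL=S FR=S RL=W RR=S
t=14: phase=(19,15,4,19) vs β=14 → FL=W FR=W RL=S RR=W
t=20: phase=(1,21,10,1) vs β=14 → FL=S FR=W RL=S RR=S
t=36: phase=(17,13,2,17) vs β=14 → FL=W FR=S RL=S RR=W
t=42: phase=(23,19,8,23) vs β=14 → FL=W FR=W RL=S RR=W
t=45: phase=(2,22,11,2) vs β=14 → FL=S FR=W RL=S RR=S

t=7: FL=S FR=S RL=W RR=S
t=14: FL=W FR=W RL=S RR=W
t=20: FL=S FR=W RL=S RR=S
t=36: FL=W FR=S RL=S RR=W
t=42: FL=W FR=W RL=S RR=W
t=45: FL=S FR=W RL=S RR=S


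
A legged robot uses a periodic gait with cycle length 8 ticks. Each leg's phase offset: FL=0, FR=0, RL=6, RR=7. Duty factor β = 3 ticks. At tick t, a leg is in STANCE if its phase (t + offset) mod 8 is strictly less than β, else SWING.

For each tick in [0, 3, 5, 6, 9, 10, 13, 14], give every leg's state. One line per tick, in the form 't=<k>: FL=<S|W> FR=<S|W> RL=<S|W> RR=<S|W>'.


t=0: phase=(0,0,6,7) vs β=3 → FL=S FR=S RL=W RR=W
t=3: phase=(3,3,1,2) vs β=3 → FL=W FR=W RL=S RR=S
t=5: phase=(5,5,3,4) vs β=3 → FL=W FR=W RL=W RR=W
t=6: phase=(6,6,4,5) vs β=3 → FL=W FR=W RL=W RR=W
t=9: phase=(1,1,7,0) vs β=3 → FL=S FR=S RL=W RR=S
t=10: phase=(2,2,0,1) vs β=3 → FL=S FR=S RL=S RR=S
t=13: phase=(5,5,3,4) vs β=3 → FL=W FR=W RL=W RR=W
t=14: phase=(6,6,4,5) vs β=3 → FL=W FR=W RL=W RR=W

t=0: FL=S FR=S RL=W RR=W
t=3: FL=W FR=W RL=S RR=S
t=5: FL=W FR=W RL=W RR=W
t=6: FL=W FR=W RL=W RR=W
t=9: FL=S FR=S RL=W RR=S
t=10: FL=S FR=S RL=S RR=S
t=13: FL=W FR=W RL=W RR=W
t=14: FL=W FR=W RL=W RR=W


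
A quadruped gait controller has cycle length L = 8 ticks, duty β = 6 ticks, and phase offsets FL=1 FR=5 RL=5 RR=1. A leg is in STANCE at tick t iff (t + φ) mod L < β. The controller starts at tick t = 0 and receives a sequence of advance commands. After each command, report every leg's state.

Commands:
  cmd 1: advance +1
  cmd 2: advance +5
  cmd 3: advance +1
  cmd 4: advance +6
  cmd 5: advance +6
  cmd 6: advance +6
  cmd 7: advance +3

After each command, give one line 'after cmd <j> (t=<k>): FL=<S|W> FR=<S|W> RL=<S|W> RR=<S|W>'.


after cmd 1 (t=1): FL=S FR=W RL=W RR=S
after cmd 2 (t=6): FL=W FR=S RL=S RR=W
after cmd 3 (t=7): FL=S FR=S RL=S RR=S
after cmd 4 (t=13): FL=W FR=S RL=S RR=W
after cmd 5 (t=19): FL=S FR=S RL=S RR=S
after cmd 6 (t=25): FL=S FR=W RL=W RR=S
after cmd 7 (t=28): FL=S FR=S RL=S RR=S

start t=0: FL=S FR=S RL=S RR=S
cmd 1: advance +1 → t=1, phase=(2,6,6,2) → FL=S FR=W RL=W RR=S
cmd 2: advance +5 → t=6, phase=(7,3,3,7) → FL=W FR=S RL=S RR=W
cmd 3: advance +1 → t=7, phase=(0,4,4,0) → FL=S FR=S RL=S RR=S
cmd 4: advance +6 → t=13, phase=(6,2,2,6) → FL=W FR=S RL=S RR=W
cmd 5: advance +6 → t=19, phase=(4,0,0,4) → FL=S FR=S RL=S RR=S
cmd 6: advance +6 → t=25, phase=(2,6,6,2) → FL=S FR=W RL=W RR=S
cmd 7: advance +3 → t=28, phase=(5,1,1,5) → FL=S FR=S RL=S RR=S


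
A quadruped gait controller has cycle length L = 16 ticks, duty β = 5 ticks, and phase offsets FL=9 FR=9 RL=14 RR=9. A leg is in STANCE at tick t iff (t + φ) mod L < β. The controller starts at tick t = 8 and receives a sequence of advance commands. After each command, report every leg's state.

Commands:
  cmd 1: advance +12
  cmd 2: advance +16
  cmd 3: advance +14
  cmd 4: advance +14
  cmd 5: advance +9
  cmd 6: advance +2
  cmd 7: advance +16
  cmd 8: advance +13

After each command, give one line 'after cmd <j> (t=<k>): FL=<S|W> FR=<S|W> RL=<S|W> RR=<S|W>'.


after cmd 1 (t=20): FL=W FR=W RL=S RR=W
after cmd 2 (t=36): FL=W FR=W RL=S RR=W
after cmd 3 (t=50): FL=W FR=W RL=S RR=W
after cmd 4 (t=64): FL=W FR=W RL=W RR=W
after cmd 5 (t=73): FL=S FR=S RL=W RR=S
after cmd 6 (t=75): FL=S FR=S RL=W RR=S
after cmd 7 (t=91): FL=S FR=S RL=W RR=S
after cmd 8 (t=104): FL=S FR=S RL=W RR=S

start t=8: FL=S FR=S RL=W RR=S
cmd 1: advance +12 → t=20, phase=(13,13,2,13) → FL=W FR=W RL=S RR=W
cmd 2: advance +16 → t=36, phase=(13,13,2,13) → FL=W FR=W RL=S RR=W
cmd 3: advance +14 → t=50, phase=(11,11,0,11) → FL=W FR=W RL=S RR=W
cmd 4: advance +14 → t=64, phase=(9,9,14,9) → FL=W FR=W RL=W RR=W
cmd 5: advance +9 → t=73, phase=(2,2,7,2) → FL=S FR=S RL=W RR=S
cmd 6: advance +2 → t=75, phase=(4,4,9,4) → FL=S FR=S RL=W RR=S
cmd 7: advance +16 → t=91, phase=(4,4,9,4) → FL=S FR=S RL=W RR=S
cmd 8: advance +13 → t=104, phase=(1,1,6,1) → FL=S FR=S RL=W RR=S


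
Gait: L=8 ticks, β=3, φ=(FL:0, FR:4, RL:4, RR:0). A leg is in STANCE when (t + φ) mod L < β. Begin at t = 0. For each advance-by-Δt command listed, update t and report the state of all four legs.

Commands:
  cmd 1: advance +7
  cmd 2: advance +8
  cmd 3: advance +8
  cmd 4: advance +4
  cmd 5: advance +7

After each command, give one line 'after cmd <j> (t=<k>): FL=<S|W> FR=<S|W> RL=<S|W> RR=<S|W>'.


start t=0: FL=S FR=W RL=W RR=S
cmd 1: advance +7 → t=7, phase=(7,3,3,7) → FL=W FR=W RL=W RR=W
cmd 2: advance +8 → t=15, phase=(7,3,3,7) → FL=W FR=W RL=W RR=W
cmd 3: advance +8 → t=23, phase=(7,3,3,7) → FL=W FR=W RL=W RR=W
cmd 4: advance +4 → t=27, phase=(3,7,7,3) → FL=W FR=W RL=W RR=W
cmd 5: advance +7 → t=34, phase=(2,6,6,2) → FL=S FR=W RL=W RR=S

after cmd 1 (t=7): FL=W FR=W RL=W RR=W
after cmd 2 (t=15): FL=W FR=W RL=W RR=W
after cmd 3 (t=23): FL=W FR=W RL=W RR=W
after cmd 4 (t=27): FL=W FR=W RL=W RR=W
after cmd 5 (t=34): FL=S FR=W RL=W RR=S


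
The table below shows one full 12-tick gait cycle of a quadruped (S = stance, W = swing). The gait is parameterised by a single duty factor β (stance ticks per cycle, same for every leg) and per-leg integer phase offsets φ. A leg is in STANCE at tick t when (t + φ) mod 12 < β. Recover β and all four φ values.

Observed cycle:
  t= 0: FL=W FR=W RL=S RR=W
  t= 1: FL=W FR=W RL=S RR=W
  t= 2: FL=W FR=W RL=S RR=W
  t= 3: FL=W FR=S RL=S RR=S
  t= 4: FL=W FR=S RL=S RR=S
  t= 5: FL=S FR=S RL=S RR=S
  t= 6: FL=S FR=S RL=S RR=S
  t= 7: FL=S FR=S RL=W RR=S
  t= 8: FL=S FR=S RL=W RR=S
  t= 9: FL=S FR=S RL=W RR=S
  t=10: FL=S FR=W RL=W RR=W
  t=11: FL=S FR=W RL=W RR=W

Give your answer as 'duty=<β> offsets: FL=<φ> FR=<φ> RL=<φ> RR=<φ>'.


duty=7 offsets: FL=7 FR=9 RL=0 RR=9

duty β = stance ticks per leg = 7
FL: stance ticks = 7; W→S at t=5 → φ=7
FR: stance ticks = 7; W→S at t=3 → φ=9
RL: stance ticks = 7; W→S at t=0 → φ=0
RR: stance ticks = 7; W→S at t=3 → φ=9


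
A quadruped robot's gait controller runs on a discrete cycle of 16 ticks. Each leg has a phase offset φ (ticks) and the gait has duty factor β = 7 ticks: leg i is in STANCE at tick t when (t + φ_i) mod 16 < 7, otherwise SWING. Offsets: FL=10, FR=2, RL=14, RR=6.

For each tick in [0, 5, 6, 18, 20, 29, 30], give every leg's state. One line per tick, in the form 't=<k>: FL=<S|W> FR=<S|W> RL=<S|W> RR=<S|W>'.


t=0: phase=(10,2,14,6) vs β=7 → FL=W FR=S RL=W RR=S
t=5: phase=(15,7,3,11) vs β=7 → FL=W FR=W RL=S RR=W
t=6: phase=(0,8,4,12) vs β=7 → FL=S FR=W RL=S RR=W
t=18: phase=(12,4,0,8) vs β=7 → FL=W FR=S RL=S RR=W
t=20: phase=(14,6,2,10) vs β=7 → FL=W FR=S RL=S RR=W
t=29: phase=(7,15,11,3) vs β=7 → FL=W FR=W RL=W RR=S
t=30: phase=(8,0,12,4) vs β=7 → FL=W FR=S RL=W RR=S

t=0: FL=W FR=S RL=W RR=S
t=5: FL=W FR=W RL=S RR=W
t=6: FL=S FR=W RL=S RR=W
t=18: FL=W FR=S RL=S RR=W
t=20: FL=W FR=S RL=S RR=W
t=29: FL=W FR=W RL=W RR=S
t=30: FL=W FR=S RL=W RR=S


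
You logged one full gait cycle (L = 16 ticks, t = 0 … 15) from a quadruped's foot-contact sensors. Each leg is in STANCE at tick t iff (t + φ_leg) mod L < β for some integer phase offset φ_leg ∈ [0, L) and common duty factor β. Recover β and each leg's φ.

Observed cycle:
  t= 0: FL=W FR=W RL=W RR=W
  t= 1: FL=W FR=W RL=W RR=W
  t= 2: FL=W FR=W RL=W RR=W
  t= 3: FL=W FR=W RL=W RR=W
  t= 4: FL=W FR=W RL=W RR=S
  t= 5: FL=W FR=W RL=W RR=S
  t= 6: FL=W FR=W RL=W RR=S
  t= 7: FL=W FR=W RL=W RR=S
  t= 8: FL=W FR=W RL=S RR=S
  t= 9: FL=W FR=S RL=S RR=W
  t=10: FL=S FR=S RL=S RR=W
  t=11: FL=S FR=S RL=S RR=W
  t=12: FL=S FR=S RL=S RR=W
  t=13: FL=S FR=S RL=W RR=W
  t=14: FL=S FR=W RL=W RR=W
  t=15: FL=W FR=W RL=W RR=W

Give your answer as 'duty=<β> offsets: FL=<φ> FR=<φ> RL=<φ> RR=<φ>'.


duty β = stance ticks per leg = 5
FL: stance ticks = 5; W→S at t=10 → φ=6
FR: stance ticks = 5; W→S at t=9 → φ=7
RL: stance ticks = 5; W→S at t=8 → φ=8
RR: stance ticks = 5; W→S at t=4 → φ=12

duty=5 offsets: FL=6 FR=7 RL=8 RR=12


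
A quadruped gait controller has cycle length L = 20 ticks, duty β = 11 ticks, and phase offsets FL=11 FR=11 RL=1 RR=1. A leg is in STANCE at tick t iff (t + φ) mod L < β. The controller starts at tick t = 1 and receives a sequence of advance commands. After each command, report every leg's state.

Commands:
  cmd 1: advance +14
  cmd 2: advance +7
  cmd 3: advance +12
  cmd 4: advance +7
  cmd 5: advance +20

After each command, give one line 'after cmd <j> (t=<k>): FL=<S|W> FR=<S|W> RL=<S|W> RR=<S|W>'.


after cmd 1 (t=15): FL=S FR=S RL=W RR=W
after cmd 2 (t=22): FL=W FR=W RL=S RR=S
after cmd 3 (t=34): FL=S FR=S RL=W RR=W
after cmd 4 (t=41): FL=W FR=W RL=S RR=S
after cmd 5 (t=61): FL=W FR=W RL=S RR=S

start t=1: FL=W FR=W RL=S RR=S
cmd 1: advance +14 → t=15, phase=(6,6,16,16) → FL=S FR=S RL=W RR=W
cmd 2: advance +7 → t=22, phase=(13,13,3,3) → FL=W FR=W RL=S RR=S
cmd 3: advance +12 → t=34, phase=(5,5,15,15) → FL=S FR=S RL=W RR=W
cmd 4: advance +7 → t=41, phase=(12,12,2,2) → FL=W FR=W RL=S RR=S
cmd 5: advance +20 → t=61, phase=(12,12,2,2) → FL=W FR=W RL=S RR=S
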